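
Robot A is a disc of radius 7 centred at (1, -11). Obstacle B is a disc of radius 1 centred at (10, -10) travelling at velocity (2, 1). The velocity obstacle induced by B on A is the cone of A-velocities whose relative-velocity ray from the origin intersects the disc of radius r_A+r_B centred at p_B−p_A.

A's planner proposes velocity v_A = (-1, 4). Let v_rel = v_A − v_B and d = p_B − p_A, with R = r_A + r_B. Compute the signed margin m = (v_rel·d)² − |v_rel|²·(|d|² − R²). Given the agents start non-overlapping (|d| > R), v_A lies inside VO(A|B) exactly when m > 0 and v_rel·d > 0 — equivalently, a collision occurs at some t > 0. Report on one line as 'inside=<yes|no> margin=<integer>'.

d = (9, 1),  |d|² = 82;  R = 7+1 = 8,  c = 82−8² = 18
v_rel = (-3, 3),  |v_rel|² = 18;  v_rel·d = (-3)·(9) + (3)·(1) = -24
18·t² + 48·t + 18 = 0  ⇒  m = (-24)² − 18·18 = 252
m = 252 > 0,  v_rel·d = -24 < 0  ⇒  outside

inside=no margin=252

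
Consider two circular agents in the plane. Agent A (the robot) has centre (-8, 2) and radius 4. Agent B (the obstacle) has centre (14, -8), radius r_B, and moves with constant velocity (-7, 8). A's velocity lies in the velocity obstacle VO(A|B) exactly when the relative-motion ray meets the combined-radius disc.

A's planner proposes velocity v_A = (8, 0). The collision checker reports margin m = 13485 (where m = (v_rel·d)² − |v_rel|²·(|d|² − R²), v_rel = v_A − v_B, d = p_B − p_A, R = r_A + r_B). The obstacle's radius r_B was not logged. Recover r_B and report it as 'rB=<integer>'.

m = 13485
d = (22, -10);  v_rel = (15, -8),  |v_rel|² = 289
v_rel×d = (15)·(-10) − (-8)·(22) = 26
since m = R²·289 − 26²:  R² = (676 + 13485) / 289 = 49
R = √49 = 7  ⇒  r_B = 7 − 4 = 3

rB=3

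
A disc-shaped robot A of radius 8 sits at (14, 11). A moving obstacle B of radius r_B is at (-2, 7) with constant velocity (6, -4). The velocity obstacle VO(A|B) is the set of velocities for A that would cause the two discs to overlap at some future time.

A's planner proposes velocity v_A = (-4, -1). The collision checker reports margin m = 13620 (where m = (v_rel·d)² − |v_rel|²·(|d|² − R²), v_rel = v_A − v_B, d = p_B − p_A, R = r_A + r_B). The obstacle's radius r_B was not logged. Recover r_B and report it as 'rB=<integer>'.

m = 13620
d = (-16, -4);  v_rel = (-10, 3),  |v_rel|² = 109
v_rel×d = (-10)·(-4) − (3)·(-16) = 88
since m = R²·109 − 88²:  R² = (7744 + 13620) / 109 = 196
R = √196 = 14  ⇒  r_B = 14 − 8 = 6

rB=6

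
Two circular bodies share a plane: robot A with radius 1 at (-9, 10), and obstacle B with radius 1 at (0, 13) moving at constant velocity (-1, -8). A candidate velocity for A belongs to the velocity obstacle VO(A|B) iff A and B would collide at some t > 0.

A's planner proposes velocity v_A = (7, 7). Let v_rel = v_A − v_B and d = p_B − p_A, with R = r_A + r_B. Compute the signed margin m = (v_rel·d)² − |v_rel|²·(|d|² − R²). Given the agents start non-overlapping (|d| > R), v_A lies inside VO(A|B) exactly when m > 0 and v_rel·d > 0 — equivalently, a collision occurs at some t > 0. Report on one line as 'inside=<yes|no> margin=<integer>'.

d = (9, 3),  |d|² = 90;  R = 1+1 = 2,  c = 90−2² = 86
v_rel = (8, 15),  |v_rel|² = 289;  v_rel·d = (8)·(9) + (15)·(3) = 117
289·t² − 234·t + 86 = 0  ⇒  m = 117² − 289·86 = -11165
m = -11165 < 0,  v_rel·d = 117 > 0  ⇒  outside

inside=no margin=-11165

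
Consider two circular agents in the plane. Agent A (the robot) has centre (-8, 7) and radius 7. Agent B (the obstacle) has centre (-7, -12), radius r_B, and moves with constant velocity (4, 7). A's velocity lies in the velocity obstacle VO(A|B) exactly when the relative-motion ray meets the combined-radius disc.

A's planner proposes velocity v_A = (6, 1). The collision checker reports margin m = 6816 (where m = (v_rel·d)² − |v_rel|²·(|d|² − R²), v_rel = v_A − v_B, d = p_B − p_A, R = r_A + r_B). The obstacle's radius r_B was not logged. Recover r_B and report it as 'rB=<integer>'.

m = 6816
d = (1, -19);  v_rel = (2, -6),  |v_rel|² = 40
v_rel×d = (2)·(-19) − (-6)·(1) = -32
since m = R²·40 − (-32)²:  R² = (1024 + 6816) / 40 = 196
R = √196 = 14  ⇒  r_B = 14 − 7 = 7

rB=7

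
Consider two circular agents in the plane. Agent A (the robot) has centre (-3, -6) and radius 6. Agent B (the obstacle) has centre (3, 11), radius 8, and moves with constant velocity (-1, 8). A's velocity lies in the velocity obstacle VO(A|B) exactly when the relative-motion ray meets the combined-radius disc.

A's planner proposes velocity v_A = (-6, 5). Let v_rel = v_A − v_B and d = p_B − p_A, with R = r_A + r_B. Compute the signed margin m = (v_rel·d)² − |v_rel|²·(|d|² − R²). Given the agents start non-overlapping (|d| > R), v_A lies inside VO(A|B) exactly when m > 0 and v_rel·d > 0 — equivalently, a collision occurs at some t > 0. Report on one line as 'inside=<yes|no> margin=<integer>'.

d = (6, 17),  |d|² = 325;  R = 6+8 = 14,  c = 325−14² = 129
v_rel = (-5, -3),  |v_rel|² = 34;  v_rel·d = (-5)·(6) + (-3)·(17) = -81
34·t² + 162·t + 129 = 0  ⇒  m = (-81)² − 34·129 = 2175
m = 2175 > 0,  v_rel·d = -81 < 0  ⇒  outside

inside=no margin=2175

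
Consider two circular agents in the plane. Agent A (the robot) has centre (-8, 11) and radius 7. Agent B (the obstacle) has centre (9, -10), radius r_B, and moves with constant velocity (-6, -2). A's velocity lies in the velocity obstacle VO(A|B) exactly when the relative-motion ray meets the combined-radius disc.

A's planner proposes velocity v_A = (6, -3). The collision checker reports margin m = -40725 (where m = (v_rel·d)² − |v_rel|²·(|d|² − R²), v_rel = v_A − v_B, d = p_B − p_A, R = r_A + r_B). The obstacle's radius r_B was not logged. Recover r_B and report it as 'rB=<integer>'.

m = -40725
d = (17, -21);  v_rel = (12, -1),  |v_rel|² = 145
v_rel×d = (12)·(-21) − (-1)·(17) = -235
since m = R²·145 − (-235)²:  R² = (55225 + -40725) / 145 = 100
R = √100 = 10  ⇒  r_B = 10 − 7 = 3

rB=3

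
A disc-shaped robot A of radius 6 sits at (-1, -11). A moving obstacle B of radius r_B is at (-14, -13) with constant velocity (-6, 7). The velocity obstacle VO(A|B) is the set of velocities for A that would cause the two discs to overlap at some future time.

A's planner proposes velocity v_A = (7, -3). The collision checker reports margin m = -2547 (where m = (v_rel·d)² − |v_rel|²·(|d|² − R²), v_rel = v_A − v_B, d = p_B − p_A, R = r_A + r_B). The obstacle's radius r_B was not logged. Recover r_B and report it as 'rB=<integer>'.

m = -2547
d = (-13, -2);  v_rel = (13, -10),  |v_rel|² = 269
v_rel×d = (13)·(-2) − (-10)·(-13) = -156
since m = R²·269 − (-156)²:  R² = (24336 + -2547) / 269 = 81
R = √81 = 9  ⇒  r_B = 9 − 6 = 3

rB=3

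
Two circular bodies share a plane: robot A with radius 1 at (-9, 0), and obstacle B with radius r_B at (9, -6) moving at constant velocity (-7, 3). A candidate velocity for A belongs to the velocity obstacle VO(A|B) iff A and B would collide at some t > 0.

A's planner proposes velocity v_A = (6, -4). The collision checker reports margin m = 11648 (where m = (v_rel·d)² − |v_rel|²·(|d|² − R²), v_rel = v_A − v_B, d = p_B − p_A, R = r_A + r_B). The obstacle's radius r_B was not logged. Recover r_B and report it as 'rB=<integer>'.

m = 11648
d = (18, -6);  v_rel = (13, -7),  |v_rel|² = 218
v_rel×d = (13)·(-6) − (-7)·(18) = 48
since m = R²·218 − 48²:  R² = (2304 + 11648) / 218 = 64
R = √64 = 8  ⇒  r_B = 8 − 1 = 7

rB=7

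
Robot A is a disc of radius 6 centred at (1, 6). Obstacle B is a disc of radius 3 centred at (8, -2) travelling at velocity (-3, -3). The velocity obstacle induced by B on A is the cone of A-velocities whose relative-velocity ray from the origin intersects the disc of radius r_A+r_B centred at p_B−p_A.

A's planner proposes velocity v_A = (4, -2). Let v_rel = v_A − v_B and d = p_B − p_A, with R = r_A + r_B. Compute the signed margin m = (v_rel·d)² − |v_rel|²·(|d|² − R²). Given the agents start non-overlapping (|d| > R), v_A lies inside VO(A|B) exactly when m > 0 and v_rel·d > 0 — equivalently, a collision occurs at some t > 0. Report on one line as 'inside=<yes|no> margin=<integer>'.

d = (7, -8),  |d|² = 113;  R = 6+3 = 9,  c = 113−9² = 32
v_rel = (7, 1),  |v_rel|² = 50;  v_rel·d = (7)·(7) + (1)·(-8) = 41
50·t² − 82·t + 32 = 0  ⇒  m = 41² − 50·32 = 81
m = 81 > 0,  v_rel·d = 41 > 0  ⇒  inside

inside=yes margin=81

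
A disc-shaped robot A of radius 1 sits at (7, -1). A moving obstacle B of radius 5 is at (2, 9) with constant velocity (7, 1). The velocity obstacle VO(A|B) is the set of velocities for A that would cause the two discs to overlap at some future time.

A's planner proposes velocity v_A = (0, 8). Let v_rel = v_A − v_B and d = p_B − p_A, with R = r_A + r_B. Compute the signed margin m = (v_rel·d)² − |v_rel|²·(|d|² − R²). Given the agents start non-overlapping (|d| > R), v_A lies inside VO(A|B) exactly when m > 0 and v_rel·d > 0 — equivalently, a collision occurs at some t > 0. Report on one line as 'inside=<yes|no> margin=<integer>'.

d = (-5, 10),  |d|² = 125;  R = 1+5 = 6,  c = 125−6² = 89
v_rel = (-7, 7),  |v_rel|² = 98;  v_rel·d = (-7)·(-5) + (7)·(10) = 105
98·t² − 210·t + 89 = 0  ⇒  m = 105² − 98·89 = 2303
m = 2303 > 0,  v_rel·d = 105 > 0  ⇒  inside

inside=yes margin=2303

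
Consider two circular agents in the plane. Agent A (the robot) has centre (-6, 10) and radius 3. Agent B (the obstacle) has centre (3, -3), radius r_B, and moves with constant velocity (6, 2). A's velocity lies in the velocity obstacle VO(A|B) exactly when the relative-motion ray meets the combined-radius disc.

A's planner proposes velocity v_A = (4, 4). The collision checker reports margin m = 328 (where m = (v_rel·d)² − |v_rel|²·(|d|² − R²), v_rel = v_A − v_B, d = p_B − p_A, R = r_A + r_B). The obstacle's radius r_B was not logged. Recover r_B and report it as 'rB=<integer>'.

m = 328
d = (9, -13);  v_rel = (-2, 2),  |v_rel|² = 8
v_rel×d = (-2)·(-13) − (2)·(9) = 8
since m = R²·8 − 8²:  R² = (64 + 328) / 8 = 49
R = √49 = 7  ⇒  r_B = 7 − 3 = 4

rB=4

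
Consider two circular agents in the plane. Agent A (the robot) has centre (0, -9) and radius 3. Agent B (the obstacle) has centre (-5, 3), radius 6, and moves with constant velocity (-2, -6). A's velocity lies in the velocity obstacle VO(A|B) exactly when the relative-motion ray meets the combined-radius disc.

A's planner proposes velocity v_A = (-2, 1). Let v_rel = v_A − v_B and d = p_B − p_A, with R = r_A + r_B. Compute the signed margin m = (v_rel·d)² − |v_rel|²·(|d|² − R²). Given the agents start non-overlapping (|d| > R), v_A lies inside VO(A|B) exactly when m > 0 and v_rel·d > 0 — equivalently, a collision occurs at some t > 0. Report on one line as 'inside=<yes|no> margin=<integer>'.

d = (-5, 12),  |d|² = 169;  R = 3+6 = 9,  c = 169−9² = 88
v_rel = (0, 7),  |v_rel|² = 49;  v_rel·d = (0)·(-5) + (7)·(12) = 84
49·t² − 168·t + 88 = 0  ⇒  m = 84² − 49·88 = 2744
m = 2744 > 0,  v_rel·d = 84 > 0  ⇒  inside

inside=yes margin=2744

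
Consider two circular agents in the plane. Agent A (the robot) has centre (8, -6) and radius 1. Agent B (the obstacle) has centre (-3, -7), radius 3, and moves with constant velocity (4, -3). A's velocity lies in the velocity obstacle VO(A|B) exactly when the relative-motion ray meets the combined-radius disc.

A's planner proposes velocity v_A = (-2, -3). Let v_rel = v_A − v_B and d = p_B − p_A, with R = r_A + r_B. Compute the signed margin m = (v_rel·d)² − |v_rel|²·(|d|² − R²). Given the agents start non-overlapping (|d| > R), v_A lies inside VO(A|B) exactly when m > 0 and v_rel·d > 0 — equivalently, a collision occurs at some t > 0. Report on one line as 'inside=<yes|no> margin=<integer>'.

d = (-11, -1),  |d|² = 122;  R = 1+3 = 4,  c = 122−4² = 106
v_rel = (-6, 0),  |v_rel|² = 36;  v_rel·d = (-6)·(-11) + (0)·(-1) = 66
36·t² − 132·t + 106 = 0  ⇒  m = 66² − 36·106 = 540
m = 540 > 0,  v_rel·d = 66 > 0  ⇒  inside

inside=yes margin=540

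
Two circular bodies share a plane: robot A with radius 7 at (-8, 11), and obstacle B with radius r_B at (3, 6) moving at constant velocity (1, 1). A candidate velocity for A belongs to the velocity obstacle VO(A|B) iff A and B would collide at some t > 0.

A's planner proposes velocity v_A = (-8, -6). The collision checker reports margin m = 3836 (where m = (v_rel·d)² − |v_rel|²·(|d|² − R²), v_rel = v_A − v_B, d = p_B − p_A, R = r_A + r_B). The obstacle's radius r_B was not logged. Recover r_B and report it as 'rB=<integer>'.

m = 3836
d = (11, -5);  v_rel = (-9, -7),  |v_rel|² = 130
v_rel×d = (-9)·(-5) − (-7)·(11) = 122
since m = R²·130 − 122²:  R² = (14884 + 3836) / 130 = 144
R = √144 = 12  ⇒  r_B = 12 − 7 = 5

rB=5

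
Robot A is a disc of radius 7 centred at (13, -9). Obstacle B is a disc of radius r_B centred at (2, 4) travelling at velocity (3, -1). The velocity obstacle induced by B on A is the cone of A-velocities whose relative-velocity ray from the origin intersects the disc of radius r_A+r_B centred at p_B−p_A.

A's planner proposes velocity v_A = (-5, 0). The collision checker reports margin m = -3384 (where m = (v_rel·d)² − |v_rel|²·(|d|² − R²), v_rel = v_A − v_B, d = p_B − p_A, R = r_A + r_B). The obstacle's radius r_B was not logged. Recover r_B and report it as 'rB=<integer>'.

m = -3384
d = (-11, 13);  v_rel = (-8, 1),  |v_rel|² = 65
v_rel×d = (-8)·(13) − (1)·(-11) = -93
since m = R²·65 − (-93)²:  R² = (8649 + -3384) / 65 = 81
R = √81 = 9  ⇒  r_B = 9 − 7 = 2

rB=2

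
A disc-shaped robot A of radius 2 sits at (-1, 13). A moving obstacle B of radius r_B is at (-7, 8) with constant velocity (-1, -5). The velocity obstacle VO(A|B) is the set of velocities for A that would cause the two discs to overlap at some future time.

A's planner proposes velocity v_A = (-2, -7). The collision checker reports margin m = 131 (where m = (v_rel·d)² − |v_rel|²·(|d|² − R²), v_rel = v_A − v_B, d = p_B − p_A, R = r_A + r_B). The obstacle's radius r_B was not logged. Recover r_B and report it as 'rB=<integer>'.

m = 131
d = (-6, -5);  v_rel = (-1, -2),  |v_rel|² = 5
v_rel×d = (-1)·(-5) − (-2)·(-6) = -7
since m = R²·5 − (-7)²:  R² = (49 + 131) / 5 = 36
R = √36 = 6  ⇒  r_B = 6 − 2 = 4

rB=4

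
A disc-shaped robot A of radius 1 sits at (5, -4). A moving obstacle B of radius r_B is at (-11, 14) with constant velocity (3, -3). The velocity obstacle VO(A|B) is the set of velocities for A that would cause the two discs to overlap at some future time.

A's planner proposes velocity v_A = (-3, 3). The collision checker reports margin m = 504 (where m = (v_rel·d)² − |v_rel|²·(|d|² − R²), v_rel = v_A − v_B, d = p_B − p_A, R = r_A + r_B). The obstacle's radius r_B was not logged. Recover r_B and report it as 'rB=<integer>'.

m = 504
d = (-16, 18);  v_rel = (-6, 6),  |v_rel|² = 72
v_rel×d = (-6)·(18) − (6)·(-16) = -12
since m = R²·72 − (-12)²:  R² = (144 + 504) / 72 = 9
R = √9 = 3  ⇒  r_B = 3 − 1 = 2

rB=2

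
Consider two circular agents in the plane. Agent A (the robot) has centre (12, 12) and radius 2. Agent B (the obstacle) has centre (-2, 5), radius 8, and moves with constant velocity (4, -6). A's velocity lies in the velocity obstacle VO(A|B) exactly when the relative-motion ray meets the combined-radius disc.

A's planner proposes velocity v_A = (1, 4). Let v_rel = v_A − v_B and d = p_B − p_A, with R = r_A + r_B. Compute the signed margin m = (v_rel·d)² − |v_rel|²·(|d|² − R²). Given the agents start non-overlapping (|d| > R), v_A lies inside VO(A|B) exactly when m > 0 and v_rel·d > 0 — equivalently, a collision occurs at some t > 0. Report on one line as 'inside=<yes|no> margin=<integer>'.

d = (-14, -7),  |d|² = 245;  R = 2+8 = 10,  c = 245−10² = 145
v_rel = (-3, 10),  |v_rel|² = 109;  v_rel·d = (-3)·(-14) + (10)·(-7) = -28
109·t² + 56·t + 145 = 0  ⇒  m = (-28)² − 109·145 = -15021
m = -15021 < 0,  v_rel·d = -28 < 0  ⇒  outside

inside=no margin=-15021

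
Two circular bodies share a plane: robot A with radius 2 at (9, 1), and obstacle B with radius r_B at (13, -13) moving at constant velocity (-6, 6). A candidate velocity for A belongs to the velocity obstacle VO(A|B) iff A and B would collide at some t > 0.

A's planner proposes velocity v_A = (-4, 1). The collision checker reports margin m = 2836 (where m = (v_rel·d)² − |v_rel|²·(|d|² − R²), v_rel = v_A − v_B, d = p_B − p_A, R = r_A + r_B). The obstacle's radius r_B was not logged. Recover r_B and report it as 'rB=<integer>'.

m = 2836
d = (4, -14);  v_rel = (2, -5),  |v_rel|² = 29
v_rel×d = (2)·(-14) − (-5)·(4) = -8
since m = R²·29 − (-8)²:  R² = (64 + 2836) / 29 = 100
R = √100 = 10  ⇒  r_B = 10 − 2 = 8

rB=8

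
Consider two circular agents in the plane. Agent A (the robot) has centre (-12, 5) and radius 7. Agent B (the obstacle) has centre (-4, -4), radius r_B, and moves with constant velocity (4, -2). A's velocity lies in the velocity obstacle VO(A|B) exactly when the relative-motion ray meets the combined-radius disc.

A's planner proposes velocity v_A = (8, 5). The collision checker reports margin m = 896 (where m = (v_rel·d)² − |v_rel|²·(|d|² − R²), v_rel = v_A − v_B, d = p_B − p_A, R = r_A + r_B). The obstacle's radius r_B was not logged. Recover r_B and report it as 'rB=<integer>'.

m = 896
d = (8, -9);  v_rel = (4, 7),  |v_rel|² = 65
v_rel×d = (4)·(-9) − (7)·(8) = -92
since m = R²·65 − (-92)²:  R² = (8464 + 896) / 65 = 144
R = √144 = 12  ⇒  r_B = 12 − 7 = 5

rB=5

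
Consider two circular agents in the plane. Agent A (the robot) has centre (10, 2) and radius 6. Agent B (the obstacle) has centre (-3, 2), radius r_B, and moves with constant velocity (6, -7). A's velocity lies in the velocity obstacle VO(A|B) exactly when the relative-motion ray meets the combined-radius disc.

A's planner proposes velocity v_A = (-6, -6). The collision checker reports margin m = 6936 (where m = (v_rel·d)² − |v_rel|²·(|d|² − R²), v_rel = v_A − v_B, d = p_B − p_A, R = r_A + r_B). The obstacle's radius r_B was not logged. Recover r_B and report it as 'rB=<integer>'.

m = 6936
d = (-13, 0);  v_rel = (-12, 1),  |v_rel|² = 145
v_rel×d = (-12)·(0) − (1)·(-13) = 13
since m = R²·145 − 13²:  R² = (169 + 6936) / 145 = 49
R = √49 = 7  ⇒  r_B = 7 − 6 = 1

rB=1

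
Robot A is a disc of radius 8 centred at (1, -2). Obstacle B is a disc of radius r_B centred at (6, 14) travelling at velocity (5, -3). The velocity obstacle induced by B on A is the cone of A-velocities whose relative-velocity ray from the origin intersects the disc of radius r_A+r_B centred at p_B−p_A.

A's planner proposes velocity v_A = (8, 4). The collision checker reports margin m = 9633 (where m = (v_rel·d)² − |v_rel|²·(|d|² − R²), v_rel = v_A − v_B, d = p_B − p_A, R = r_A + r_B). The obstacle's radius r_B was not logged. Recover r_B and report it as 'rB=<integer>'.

m = 9633
d = (5, 16);  v_rel = (3, 7),  |v_rel|² = 58
v_rel×d = (3)·(16) − (7)·(5) = 13
since m = R²·58 − 13²:  R² = (169 + 9633) / 58 = 169
R = √169 = 13  ⇒  r_B = 13 − 8 = 5

rB=5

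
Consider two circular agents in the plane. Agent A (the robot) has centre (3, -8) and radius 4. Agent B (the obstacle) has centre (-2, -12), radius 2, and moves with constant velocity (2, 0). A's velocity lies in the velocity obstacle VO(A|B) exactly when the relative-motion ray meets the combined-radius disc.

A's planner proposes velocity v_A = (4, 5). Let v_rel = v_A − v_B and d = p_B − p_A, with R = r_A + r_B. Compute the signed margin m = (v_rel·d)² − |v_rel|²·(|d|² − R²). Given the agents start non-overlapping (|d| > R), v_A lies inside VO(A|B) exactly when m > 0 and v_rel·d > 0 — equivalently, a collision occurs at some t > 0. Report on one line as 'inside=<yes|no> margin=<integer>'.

d = (-5, -4),  |d|² = 41;  R = 4+2 = 6,  c = 41−6² = 5
v_rel = (2, 5),  |v_rel|² = 29;  v_rel·d = (2)·(-5) + (5)·(-4) = -30
29·t² + 60·t + 5 = 0  ⇒  m = (-30)² − 29·5 = 755
m = 755 > 0,  v_rel·d = -30 < 0  ⇒  outside

inside=no margin=755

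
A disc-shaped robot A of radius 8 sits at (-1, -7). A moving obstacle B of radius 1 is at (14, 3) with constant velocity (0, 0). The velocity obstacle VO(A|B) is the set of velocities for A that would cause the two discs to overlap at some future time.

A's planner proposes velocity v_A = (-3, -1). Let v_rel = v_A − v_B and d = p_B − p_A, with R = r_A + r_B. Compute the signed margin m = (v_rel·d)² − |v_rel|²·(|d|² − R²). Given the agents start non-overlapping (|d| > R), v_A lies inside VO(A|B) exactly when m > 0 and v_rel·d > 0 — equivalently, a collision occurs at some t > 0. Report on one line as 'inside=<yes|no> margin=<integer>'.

d = (15, 10),  |d|² = 325;  R = 8+1 = 9,  c = 325−9² = 244
v_rel = (-3, -1),  |v_rel|² = 10;  v_rel·d = (-3)·(15) + (-1)·(10) = -55
10·t² + 110·t + 244 = 0  ⇒  m = (-55)² − 10·244 = 585
m = 585 > 0,  v_rel·d = -55 < 0  ⇒  outside

inside=no margin=585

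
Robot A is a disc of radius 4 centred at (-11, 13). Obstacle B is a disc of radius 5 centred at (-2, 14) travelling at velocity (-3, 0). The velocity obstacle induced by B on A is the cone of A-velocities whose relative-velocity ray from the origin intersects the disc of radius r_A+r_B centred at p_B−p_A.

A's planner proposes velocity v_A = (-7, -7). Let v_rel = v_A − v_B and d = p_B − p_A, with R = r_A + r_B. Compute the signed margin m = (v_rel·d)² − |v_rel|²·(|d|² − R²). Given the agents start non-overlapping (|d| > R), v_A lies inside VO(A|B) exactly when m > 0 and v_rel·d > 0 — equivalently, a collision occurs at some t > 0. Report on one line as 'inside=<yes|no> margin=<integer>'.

d = (9, 1),  |d|² = 82;  R = 4+5 = 9,  c = 82−9² = 1
v_rel = (-4, -7),  |v_rel|² = 65;  v_rel·d = (-4)·(9) + (-7)·(1) = -43
65·t² + 86·t + 1 = 0  ⇒  m = (-43)² − 65·1 = 1784
m = 1784 > 0,  v_rel·d = -43 < 0  ⇒  outside

inside=no margin=1784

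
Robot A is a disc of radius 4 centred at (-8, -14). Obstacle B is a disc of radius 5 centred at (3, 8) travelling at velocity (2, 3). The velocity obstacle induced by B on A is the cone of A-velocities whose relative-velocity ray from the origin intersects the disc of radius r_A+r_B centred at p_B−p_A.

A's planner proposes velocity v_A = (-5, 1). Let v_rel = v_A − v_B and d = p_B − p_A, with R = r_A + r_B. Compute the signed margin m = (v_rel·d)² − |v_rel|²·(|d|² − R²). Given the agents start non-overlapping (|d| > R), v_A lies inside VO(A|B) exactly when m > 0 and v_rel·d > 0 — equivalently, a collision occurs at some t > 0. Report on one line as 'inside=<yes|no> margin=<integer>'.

d = (11, 22),  |d|² = 605;  R = 4+5 = 9,  c = 605−9² = 524
v_rel = (-7, -2),  |v_rel|² = 53;  v_rel·d = (-7)·(11) + (-2)·(22) = -121
53·t² + 242·t + 524 = 0  ⇒  m = (-121)² − 53·524 = -13131
m = -13131 < 0,  v_rel·d = -121 < 0  ⇒  outside

inside=no margin=-13131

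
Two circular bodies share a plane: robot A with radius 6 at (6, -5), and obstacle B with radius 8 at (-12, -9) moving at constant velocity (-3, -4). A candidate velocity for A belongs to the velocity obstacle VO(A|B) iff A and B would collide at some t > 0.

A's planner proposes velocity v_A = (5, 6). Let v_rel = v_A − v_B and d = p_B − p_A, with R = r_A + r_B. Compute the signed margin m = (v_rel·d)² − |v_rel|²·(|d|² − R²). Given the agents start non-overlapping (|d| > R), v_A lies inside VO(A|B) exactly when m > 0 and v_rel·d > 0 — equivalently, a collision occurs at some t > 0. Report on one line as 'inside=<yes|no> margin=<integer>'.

d = (-18, -4),  |d|² = 340;  R = 6+8 = 14,  c = 340−14² = 144
v_rel = (8, 10),  |v_rel|² = 164;  v_rel·d = (8)·(-18) + (10)·(-4) = -184
164·t² + 368·t + 144 = 0  ⇒  m = (-184)² − 164·144 = 10240
m = 10240 > 0,  v_rel·d = -184 < 0  ⇒  outside

inside=no margin=10240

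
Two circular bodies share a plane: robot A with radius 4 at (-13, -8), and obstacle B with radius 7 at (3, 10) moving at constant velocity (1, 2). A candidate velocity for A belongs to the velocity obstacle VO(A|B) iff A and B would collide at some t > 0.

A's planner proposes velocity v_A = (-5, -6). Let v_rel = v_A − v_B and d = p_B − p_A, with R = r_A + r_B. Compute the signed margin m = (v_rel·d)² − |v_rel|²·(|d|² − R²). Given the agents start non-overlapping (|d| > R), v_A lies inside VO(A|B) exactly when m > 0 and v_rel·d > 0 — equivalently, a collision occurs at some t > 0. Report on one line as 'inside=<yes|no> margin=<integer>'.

d = (16, 18),  |d|² = 580;  R = 4+7 = 11,  c = 580−11² = 459
v_rel = (-6, -8),  |v_rel|² = 100;  v_rel·d = (-6)·(16) + (-8)·(18) = -240
100·t² + 480·t + 459 = 0  ⇒  m = (-240)² − 100·459 = 11700
m = 11700 > 0,  v_rel·d = -240 < 0  ⇒  outside

inside=no margin=11700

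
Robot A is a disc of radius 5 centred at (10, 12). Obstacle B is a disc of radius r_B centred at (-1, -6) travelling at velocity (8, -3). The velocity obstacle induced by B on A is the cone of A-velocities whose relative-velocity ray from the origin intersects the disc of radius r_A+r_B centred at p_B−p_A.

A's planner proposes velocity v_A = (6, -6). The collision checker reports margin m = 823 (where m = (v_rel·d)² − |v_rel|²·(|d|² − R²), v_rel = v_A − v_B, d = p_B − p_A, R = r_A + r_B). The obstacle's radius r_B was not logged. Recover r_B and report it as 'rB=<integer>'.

m = 823
d = (-11, -18);  v_rel = (-2, -3),  |v_rel|² = 13
v_rel×d = (-2)·(-18) − (-3)·(-11) = 3
since m = R²·13 − 3²:  R² = (9 + 823) / 13 = 64
R = √64 = 8  ⇒  r_B = 8 − 5 = 3

rB=3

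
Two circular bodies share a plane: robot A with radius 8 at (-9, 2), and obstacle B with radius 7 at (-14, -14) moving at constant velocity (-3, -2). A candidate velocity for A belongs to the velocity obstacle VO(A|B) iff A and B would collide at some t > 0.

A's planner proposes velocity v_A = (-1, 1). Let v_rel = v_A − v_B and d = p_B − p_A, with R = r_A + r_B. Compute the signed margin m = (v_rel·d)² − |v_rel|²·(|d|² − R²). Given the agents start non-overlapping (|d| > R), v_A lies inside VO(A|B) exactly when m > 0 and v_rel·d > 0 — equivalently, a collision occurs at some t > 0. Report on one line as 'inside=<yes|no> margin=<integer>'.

d = (-5, -16),  |d|² = 281;  R = 8+7 = 15,  c = 281−15² = 56
v_rel = (2, 3),  |v_rel|² = 13;  v_rel·d = (2)·(-5) + (3)·(-16) = -58
13·t² + 116·t + 56 = 0  ⇒  m = (-58)² − 13·56 = 2636
m = 2636 > 0,  v_rel·d = -58 < 0  ⇒  outside

inside=no margin=2636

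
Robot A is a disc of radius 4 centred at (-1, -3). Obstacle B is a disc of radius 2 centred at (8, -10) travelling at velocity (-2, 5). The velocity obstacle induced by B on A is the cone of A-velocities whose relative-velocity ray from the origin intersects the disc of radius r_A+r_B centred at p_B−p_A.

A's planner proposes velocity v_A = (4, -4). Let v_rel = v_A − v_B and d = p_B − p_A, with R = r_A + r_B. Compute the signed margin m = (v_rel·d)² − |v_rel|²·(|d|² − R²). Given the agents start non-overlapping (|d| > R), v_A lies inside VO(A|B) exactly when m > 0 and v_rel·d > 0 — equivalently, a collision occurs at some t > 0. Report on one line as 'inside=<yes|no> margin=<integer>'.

d = (9, -7),  |d|² = 130;  R = 4+2 = 6,  c = 130−6² = 94
v_rel = (6, -9),  |v_rel|² = 117;  v_rel·d = (6)·(9) + (-9)·(-7) = 117
117·t² − 234·t + 94 = 0  ⇒  m = 117² − 117·94 = 2691
m = 2691 > 0,  v_rel·d = 117 > 0  ⇒  inside

inside=yes margin=2691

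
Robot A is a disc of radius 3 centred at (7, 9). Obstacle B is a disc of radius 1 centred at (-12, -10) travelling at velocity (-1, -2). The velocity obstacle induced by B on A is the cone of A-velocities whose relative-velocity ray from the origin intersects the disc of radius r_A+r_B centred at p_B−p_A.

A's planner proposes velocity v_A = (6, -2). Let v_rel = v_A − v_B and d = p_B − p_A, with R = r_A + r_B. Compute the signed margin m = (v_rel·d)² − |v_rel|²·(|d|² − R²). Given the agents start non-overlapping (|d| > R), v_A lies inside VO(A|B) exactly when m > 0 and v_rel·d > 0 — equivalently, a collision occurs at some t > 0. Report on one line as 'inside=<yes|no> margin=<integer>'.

d = (-19, -19),  |d|² = 722;  R = 3+1 = 4,  c = 722−4² = 706
v_rel = (7, 0),  |v_rel|² = 49;  v_rel·d = (7)·(-19) + (0)·(-19) = -133
49·t² + 266·t + 706 = 0  ⇒  m = (-133)² − 49·706 = -16905
m = -16905 < 0,  v_rel·d = -133 < 0  ⇒  outside

inside=no margin=-16905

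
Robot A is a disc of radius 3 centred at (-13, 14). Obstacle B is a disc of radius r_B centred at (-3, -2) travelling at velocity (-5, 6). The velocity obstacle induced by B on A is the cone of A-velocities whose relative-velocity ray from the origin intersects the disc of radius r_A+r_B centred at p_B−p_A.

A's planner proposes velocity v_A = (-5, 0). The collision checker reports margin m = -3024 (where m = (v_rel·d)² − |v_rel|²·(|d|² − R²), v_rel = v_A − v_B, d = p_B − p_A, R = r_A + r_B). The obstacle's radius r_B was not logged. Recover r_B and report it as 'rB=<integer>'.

m = -3024
d = (10, -16);  v_rel = (0, -6),  |v_rel|² = 36
v_rel×d = (0)·(-16) − (-6)·(10) = 60
since m = R²·36 − 60²:  R² = (3600 + -3024) / 36 = 16
R = √16 = 4  ⇒  r_B = 4 − 3 = 1

rB=1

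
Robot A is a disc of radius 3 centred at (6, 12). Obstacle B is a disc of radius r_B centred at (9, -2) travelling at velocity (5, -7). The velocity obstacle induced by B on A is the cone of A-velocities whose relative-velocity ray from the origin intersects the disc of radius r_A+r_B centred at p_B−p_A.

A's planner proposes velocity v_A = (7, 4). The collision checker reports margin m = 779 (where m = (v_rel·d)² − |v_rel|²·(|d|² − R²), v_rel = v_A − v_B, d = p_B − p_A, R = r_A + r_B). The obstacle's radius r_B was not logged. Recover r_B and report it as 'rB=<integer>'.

m = 779
d = (3, -14);  v_rel = (2, 11),  |v_rel|² = 125
v_rel×d = (2)·(-14) − (11)·(3) = -61
since m = R²·125 − (-61)²:  R² = (3721 + 779) / 125 = 36
R = √36 = 6  ⇒  r_B = 6 − 3 = 3

rB=3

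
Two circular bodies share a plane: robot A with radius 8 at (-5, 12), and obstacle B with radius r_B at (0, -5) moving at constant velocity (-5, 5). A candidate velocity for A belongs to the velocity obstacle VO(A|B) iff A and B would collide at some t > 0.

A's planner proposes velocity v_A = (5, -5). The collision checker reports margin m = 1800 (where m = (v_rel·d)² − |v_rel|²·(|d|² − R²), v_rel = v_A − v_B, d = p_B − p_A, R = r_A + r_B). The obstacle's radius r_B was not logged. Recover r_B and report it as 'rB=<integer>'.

m = 1800
d = (5, -17);  v_rel = (10, -10),  |v_rel|² = 200
v_rel×d = (10)·(-17) − (-10)·(5) = -120
since m = R²·200 − (-120)²:  R² = (14400 + 1800) / 200 = 81
R = √81 = 9  ⇒  r_B = 9 − 8 = 1

rB=1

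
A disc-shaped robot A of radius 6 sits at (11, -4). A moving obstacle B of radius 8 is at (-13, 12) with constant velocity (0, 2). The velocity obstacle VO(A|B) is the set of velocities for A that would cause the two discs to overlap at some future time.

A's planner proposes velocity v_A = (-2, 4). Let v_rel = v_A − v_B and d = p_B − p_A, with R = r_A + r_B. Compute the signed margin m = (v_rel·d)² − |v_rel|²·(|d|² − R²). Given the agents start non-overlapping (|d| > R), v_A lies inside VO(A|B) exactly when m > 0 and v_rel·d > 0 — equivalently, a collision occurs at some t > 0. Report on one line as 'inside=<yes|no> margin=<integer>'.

d = (-24, 16),  |d|² = 832;  R = 6+8 = 14,  c = 832−14² = 636
v_rel = (-2, 2),  |v_rel|² = 8;  v_rel·d = (-2)·(-24) + (2)·(16) = 80
8·t² − 160·t + 636 = 0  ⇒  m = 80² − 8·636 = 1312
m = 1312 > 0,  v_rel·d = 80 > 0  ⇒  inside

inside=yes margin=1312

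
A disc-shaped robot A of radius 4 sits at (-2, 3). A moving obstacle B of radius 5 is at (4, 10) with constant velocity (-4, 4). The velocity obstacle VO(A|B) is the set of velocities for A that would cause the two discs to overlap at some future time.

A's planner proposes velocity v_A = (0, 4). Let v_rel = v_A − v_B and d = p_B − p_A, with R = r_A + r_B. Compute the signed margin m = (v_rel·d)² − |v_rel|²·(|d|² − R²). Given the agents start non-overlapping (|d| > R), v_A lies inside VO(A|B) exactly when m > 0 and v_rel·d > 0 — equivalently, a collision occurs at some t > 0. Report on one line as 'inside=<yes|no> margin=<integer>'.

d = (6, 7),  |d|² = 85;  R = 4+5 = 9,  c = 85−9² = 4
v_rel = (4, 0),  |v_rel|² = 16;  v_rel·d = (4)·(6) + (0)·(7) = 24
16·t² − 48·t + 4 = 0  ⇒  m = 24² − 16·4 = 512
m = 512 > 0,  v_rel·d = 24 > 0  ⇒  inside

inside=yes margin=512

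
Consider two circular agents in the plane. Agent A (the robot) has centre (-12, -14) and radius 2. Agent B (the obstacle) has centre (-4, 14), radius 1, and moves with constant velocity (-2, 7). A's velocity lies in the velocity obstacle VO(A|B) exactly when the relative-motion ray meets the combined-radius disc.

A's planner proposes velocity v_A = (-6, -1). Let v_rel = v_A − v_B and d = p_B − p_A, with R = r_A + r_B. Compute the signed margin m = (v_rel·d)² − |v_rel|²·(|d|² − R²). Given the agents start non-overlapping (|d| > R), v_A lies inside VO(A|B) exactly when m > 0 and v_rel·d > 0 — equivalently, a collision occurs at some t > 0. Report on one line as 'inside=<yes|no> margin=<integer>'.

d = (8, 28),  |d|² = 848;  R = 2+1 = 3,  c = 848−3² = 839
v_rel = (-4, -8),  |v_rel|² = 80;  v_rel·d = (-4)·(8) + (-8)·(28) = -256
80·t² + 512·t + 839 = 0  ⇒  m = (-256)² − 80·839 = -1584
m = -1584 < 0,  v_rel·d = -256 < 0  ⇒  outside

inside=no margin=-1584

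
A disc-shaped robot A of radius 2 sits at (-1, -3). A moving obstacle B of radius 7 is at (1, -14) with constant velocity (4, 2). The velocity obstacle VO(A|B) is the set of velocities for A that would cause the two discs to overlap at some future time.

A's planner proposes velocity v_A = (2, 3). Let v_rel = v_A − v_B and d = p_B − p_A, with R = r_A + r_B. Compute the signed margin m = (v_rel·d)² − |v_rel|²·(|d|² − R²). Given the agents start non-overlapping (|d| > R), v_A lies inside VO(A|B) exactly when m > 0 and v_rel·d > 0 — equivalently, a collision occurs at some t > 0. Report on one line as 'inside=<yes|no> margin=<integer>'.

d = (2, -11),  |d|² = 125;  R = 2+7 = 9,  c = 125−9² = 44
v_rel = (-2, 1),  |v_rel|² = 5;  v_rel·d = (-2)·(2) + (1)·(-11) = -15
5·t² + 30·t + 44 = 0  ⇒  m = (-15)² − 5·44 = 5
m = 5 > 0,  v_rel·d = -15 < 0  ⇒  outside

inside=no margin=5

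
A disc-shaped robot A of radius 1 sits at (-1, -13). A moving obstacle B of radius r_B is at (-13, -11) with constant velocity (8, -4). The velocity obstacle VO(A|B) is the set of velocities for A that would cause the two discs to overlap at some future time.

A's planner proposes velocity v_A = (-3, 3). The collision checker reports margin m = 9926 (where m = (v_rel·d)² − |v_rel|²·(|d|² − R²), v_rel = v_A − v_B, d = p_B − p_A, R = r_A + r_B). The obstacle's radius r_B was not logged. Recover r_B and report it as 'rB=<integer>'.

m = 9926
d = (-12, 2);  v_rel = (-11, 7),  |v_rel|² = 170
v_rel×d = (-11)·(2) − (7)·(-12) = 62
since m = R²·170 − 62²:  R² = (3844 + 9926) / 170 = 81
R = √81 = 9  ⇒  r_B = 9 − 1 = 8

rB=8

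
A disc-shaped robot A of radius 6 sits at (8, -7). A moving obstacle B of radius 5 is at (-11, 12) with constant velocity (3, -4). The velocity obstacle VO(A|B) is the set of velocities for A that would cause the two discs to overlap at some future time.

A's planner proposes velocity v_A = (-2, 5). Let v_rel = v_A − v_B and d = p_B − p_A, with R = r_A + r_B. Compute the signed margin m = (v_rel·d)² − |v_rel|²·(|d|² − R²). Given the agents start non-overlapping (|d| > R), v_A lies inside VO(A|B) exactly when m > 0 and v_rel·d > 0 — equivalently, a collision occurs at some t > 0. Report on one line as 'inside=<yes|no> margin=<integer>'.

d = (-19, 19),  |d|² = 722;  R = 6+5 = 11,  c = 722−11² = 601
v_rel = (-5, 9),  |v_rel|² = 106;  v_rel·d = (-5)·(-19) + (9)·(19) = 266
106·t² − 532·t + 601 = 0  ⇒  m = 266² − 106·601 = 7050
m = 7050 > 0,  v_rel·d = 266 > 0  ⇒  inside

inside=yes margin=7050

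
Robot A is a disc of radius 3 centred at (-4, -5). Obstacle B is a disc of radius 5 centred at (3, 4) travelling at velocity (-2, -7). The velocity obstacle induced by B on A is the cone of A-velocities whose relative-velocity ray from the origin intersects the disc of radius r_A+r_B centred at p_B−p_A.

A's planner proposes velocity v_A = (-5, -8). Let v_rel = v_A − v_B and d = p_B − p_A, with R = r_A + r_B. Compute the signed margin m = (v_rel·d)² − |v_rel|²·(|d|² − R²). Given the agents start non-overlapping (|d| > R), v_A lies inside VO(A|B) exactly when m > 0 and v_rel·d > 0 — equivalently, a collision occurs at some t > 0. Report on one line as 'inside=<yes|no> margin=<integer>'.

d = (7, 9),  |d|² = 130;  R = 3+5 = 8,  c = 130−8² = 66
v_rel = (-3, -1),  |v_rel|² = 10;  v_rel·d = (-3)·(7) + (-1)·(9) = -30
10·t² + 60·t + 66 = 0  ⇒  m = (-30)² − 10·66 = 240
m = 240 > 0,  v_rel·d = -30 < 0  ⇒  outside

inside=no margin=240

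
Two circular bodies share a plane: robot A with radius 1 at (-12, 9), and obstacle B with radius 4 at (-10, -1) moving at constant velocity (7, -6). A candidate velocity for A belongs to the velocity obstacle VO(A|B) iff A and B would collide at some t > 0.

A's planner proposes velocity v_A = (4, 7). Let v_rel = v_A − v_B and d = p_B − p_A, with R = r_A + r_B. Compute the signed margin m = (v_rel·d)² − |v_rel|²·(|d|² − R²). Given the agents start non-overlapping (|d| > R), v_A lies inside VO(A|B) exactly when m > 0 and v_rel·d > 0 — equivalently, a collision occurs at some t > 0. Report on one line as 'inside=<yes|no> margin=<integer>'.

d = (2, -10),  |d|² = 104;  R = 1+4 = 5,  c = 104−5² = 79
v_rel = (-3, 13),  |v_rel|² = 178;  v_rel·d = (-3)·(2) + (13)·(-10) = -136
178·t² + 272·t + 79 = 0  ⇒  m = (-136)² − 178·79 = 4434
m = 4434 > 0,  v_rel·d = -136 < 0  ⇒  outside

inside=no margin=4434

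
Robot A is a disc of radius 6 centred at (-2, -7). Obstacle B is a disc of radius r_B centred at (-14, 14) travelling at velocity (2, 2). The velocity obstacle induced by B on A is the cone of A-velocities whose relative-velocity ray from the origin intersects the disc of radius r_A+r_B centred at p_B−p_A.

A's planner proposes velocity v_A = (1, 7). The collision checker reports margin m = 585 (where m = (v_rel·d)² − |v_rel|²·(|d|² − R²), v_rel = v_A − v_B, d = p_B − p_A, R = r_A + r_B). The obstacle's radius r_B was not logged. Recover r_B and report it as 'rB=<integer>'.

m = 585
d = (-12, 21);  v_rel = (-1, 5),  |v_rel|² = 26
v_rel×d = (-1)·(21) − (5)·(-12) = 39
since m = R²·26 − 39²:  R² = (1521 + 585) / 26 = 81
R = √81 = 9  ⇒  r_B = 9 − 6 = 3

rB=3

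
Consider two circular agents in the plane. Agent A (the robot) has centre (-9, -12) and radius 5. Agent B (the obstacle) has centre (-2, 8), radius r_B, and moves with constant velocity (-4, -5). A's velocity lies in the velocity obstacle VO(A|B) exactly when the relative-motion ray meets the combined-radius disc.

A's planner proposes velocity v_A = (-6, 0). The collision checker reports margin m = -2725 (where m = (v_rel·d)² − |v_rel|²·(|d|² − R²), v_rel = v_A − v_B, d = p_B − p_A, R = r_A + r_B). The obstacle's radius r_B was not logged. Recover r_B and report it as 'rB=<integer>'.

m = -2725
d = (7, 20);  v_rel = (-2, 5),  |v_rel|² = 29
v_rel×d = (-2)·(20) − (5)·(7) = -75
since m = R²·29 − (-75)²:  R² = (5625 + -2725) / 29 = 100
R = √100 = 10  ⇒  r_B = 10 − 5 = 5

rB=5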